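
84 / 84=1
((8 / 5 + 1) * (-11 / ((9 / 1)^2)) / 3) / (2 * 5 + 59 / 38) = -5434 / 533385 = -0.01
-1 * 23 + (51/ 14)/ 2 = -593/ 28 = -21.18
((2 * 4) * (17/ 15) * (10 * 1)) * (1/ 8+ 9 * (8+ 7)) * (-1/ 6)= -18377/ 9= -2041.89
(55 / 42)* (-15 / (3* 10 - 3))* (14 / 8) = -275 / 216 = -1.27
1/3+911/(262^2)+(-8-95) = -21139619/205932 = -102.65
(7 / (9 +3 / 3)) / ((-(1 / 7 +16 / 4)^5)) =-117649 / 205111490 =-0.00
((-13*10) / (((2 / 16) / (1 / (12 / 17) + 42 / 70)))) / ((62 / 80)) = -251680 / 93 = -2706.24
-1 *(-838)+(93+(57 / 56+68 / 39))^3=9156810725739559 / 10417365504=878994.86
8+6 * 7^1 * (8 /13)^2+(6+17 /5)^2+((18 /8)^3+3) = 34247769 /270400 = 126.66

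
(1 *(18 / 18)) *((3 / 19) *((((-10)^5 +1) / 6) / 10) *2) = -99999 / 190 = -526.31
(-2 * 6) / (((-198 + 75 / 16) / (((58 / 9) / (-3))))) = -3712 / 27837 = -0.13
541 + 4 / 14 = 3789 / 7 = 541.29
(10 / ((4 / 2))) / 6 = 5 / 6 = 0.83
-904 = -904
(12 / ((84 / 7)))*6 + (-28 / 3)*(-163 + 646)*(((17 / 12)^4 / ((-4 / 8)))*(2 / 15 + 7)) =10071947149 / 38880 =259052.14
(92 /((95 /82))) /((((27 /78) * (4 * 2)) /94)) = 2304692 /855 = 2695.55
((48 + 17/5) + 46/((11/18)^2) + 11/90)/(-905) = -1902437/9855450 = -0.19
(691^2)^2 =227988105361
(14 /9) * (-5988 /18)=-13972 /27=-517.48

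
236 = 236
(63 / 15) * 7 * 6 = 882 / 5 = 176.40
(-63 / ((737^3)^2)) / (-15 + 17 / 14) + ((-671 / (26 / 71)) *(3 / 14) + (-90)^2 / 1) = 86769870394856472049478397 / 11258061578736077973868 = 7707.35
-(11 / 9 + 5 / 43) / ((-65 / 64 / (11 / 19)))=364672 / 477945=0.76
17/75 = 0.23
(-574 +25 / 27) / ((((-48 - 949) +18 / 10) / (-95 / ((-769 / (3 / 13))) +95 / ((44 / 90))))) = 1102282207475 / 9849524256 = 111.91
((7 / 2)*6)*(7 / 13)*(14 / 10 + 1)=1764 / 65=27.14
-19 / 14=-1.36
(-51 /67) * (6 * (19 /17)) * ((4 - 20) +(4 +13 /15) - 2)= 22458 /335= 67.04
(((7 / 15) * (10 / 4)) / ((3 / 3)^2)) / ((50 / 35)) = 0.82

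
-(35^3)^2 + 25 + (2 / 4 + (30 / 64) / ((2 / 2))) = -58824499169 / 32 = -1838265599.03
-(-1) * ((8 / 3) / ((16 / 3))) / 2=1 / 4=0.25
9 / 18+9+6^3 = 451 / 2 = 225.50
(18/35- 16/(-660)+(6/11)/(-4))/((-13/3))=-929/10010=-0.09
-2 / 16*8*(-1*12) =12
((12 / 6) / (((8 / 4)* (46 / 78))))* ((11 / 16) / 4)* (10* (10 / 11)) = 975 / 368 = 2.65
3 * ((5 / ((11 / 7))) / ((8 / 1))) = 105 / 88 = 1.19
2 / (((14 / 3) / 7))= 3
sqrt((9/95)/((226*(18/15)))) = sqrt(6441)/4294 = 0.02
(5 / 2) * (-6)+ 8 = -7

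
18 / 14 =1.29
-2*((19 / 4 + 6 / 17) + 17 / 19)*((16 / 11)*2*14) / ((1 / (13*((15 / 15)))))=-22565088 / 3553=-6351.00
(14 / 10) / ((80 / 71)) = 497 / 400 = 1.24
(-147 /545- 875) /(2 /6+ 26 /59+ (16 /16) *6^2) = -84432894 /3547405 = -23.80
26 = 26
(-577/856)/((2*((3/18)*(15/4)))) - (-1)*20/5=3703/1070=3.46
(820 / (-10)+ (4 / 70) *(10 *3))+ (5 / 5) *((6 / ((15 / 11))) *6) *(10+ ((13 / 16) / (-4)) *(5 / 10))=202757 / 1120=181.03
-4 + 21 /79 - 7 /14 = -669 /158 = -4.23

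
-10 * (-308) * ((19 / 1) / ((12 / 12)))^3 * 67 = 1415423240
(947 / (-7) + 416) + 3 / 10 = 19671 / 70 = 281.01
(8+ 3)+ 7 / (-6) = 59 / 6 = 9.83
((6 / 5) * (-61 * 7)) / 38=-1281 / 95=-13.48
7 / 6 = 1.17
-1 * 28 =-28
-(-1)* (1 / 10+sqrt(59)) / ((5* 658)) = 1 / 32900+sqrt(59) / 3290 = 0.00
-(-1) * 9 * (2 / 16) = 9 / 8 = 1.12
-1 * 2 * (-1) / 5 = 2 / 5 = 0.40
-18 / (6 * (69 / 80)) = -80 / 23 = -3.48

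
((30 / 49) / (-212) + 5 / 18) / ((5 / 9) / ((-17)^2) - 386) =-1856825 / 2607338657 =-0.00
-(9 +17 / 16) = -161 / 16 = -10.06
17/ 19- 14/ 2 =-116/ 19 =-6.11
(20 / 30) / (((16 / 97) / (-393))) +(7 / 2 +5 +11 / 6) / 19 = -724051 / 456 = -1587.83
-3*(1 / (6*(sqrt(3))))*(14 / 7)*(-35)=35*sqrt(3) / 3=20.21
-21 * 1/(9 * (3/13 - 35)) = 91/1356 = 0.07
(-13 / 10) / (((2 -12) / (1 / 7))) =13 / 700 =0.02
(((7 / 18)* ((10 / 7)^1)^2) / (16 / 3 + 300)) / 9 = 25 / 86562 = 0.00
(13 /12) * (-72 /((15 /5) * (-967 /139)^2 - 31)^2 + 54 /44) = 4429482857826 /3346633325651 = 1.32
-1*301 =-301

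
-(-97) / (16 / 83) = 8051 / 16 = 503.19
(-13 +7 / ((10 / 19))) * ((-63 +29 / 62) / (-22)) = 11631 / 13640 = 0.85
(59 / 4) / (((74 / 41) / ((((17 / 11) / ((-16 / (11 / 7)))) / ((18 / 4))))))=-41123 / 149184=-0.28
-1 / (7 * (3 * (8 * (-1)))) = 1 / 168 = 0.01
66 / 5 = 13.20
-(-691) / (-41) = -16.85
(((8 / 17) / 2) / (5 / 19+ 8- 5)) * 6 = 228 / 527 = 0.43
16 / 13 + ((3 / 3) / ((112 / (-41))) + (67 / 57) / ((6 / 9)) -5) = -65623 / 27664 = -2.37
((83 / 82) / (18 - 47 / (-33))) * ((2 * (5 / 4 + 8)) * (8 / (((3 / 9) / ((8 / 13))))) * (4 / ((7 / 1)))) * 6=116747136 / 2391571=48.82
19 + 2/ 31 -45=-804/ 31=-25.94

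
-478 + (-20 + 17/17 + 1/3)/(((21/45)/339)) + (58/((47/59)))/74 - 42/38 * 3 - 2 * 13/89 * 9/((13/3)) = -41289472148/2940649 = -14040.94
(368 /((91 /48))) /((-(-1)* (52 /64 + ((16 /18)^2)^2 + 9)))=1854296064 /99700783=18.60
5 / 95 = 1 / 19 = 0.05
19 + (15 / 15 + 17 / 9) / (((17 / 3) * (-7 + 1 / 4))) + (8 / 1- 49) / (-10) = 317047 / 13770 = 23.02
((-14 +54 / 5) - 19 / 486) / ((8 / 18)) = -7871 / 1080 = -7.29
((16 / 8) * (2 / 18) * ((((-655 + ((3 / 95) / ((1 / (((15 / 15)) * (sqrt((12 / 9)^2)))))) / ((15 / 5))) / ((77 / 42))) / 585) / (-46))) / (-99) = -373342 / 12527883225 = -0.00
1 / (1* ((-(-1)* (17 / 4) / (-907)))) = -3628 / 17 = -213.41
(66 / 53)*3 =198 / 53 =3.74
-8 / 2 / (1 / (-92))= 368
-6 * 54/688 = -81/172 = -0.47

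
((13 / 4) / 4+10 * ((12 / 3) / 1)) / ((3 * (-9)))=-653 / 432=-1.51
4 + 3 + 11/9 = 74/9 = 8.22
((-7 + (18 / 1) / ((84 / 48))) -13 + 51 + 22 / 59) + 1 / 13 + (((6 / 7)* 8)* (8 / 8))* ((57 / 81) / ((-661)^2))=881139687710 / 21112459641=41.74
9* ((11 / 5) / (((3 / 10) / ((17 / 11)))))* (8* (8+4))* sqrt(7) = 9792* sqrt(7) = 25907.20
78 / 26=3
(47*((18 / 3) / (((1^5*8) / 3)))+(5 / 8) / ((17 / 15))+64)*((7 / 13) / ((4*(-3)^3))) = -162127 / 190944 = -0.85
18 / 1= 18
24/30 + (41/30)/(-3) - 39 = -3479/90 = -38.66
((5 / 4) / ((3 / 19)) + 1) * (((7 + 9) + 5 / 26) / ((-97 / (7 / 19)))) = -315329 / 575016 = -0.55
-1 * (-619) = 619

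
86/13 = 6.62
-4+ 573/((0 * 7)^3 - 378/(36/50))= -891/175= -5.09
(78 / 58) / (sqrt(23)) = 39* sqrt(23) / 667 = 0.28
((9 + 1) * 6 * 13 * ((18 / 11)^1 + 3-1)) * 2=62400 / 11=5672.73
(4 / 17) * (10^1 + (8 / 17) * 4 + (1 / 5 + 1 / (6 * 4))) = 24733 / 8670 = 2.85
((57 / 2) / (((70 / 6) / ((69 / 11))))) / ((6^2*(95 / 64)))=552 / 1925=0.29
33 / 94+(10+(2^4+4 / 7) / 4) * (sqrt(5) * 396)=33 / 94+39204 * sqrt(5) / 7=12523.61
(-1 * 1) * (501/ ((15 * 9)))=-167/ 45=-3.71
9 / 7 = 1.29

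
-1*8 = -8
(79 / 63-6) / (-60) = 0.08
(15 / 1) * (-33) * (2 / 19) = -52.11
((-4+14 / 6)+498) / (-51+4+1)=-1489 / 138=-10.79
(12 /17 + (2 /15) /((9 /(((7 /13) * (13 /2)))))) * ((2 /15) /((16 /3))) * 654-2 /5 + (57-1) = 1040231 /15300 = 67.99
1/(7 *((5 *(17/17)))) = 1/35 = 0.03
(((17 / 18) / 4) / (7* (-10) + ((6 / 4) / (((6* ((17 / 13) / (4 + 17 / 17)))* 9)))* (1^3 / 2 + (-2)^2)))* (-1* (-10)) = -578 / 17019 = -0.03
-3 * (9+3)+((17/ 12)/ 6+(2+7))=-1927/ 72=-26.76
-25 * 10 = -250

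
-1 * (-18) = 18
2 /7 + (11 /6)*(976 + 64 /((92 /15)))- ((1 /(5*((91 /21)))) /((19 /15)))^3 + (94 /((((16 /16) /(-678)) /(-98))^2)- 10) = 3020489881013463663257 /7278434709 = 414991684582.75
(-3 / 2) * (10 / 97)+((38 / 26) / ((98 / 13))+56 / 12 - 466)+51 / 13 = -169562987 / 370734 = -457.37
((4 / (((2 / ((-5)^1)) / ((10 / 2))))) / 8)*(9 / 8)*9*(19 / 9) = -4275 / 32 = -133.59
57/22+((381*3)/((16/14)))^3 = 5634112278603/5632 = 1000375049.47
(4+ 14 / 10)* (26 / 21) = 6.69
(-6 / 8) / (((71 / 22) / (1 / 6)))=-11 / 284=-0.04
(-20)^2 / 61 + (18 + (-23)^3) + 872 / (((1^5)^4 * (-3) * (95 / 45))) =-14232667 / 1159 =-12280.13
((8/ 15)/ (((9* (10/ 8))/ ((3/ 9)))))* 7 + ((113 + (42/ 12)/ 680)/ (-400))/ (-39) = 67514669/ 572832000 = 0.12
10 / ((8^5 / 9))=0.00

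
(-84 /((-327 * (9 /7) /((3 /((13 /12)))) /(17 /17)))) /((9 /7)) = 5488 /12753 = 0.43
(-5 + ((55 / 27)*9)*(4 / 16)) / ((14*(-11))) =5 / 1848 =0.00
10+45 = 55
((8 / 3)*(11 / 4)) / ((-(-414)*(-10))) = -11 / 6210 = -0.00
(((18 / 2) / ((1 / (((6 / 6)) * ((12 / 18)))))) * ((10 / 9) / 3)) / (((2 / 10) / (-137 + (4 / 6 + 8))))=-38500 / 27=-1425.93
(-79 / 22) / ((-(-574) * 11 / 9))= -711 / 138908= -0.01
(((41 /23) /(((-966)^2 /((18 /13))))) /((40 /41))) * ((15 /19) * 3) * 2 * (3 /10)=45387 /11780576080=0.00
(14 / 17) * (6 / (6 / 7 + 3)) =196 / 153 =1.28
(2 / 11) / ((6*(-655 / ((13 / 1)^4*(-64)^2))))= -116985856 / 21615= -5412.25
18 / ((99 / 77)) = 14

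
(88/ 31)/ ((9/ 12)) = 352/ 93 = 3.78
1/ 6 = 0.17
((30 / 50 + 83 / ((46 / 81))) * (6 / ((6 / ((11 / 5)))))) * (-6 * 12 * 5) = -13366188 / 115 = -116227.72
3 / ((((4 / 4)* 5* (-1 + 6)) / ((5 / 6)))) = 1 / 10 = 0.10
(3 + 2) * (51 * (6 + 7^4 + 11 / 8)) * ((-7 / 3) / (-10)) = 143298.31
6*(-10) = -60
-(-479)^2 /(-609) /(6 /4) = 458882 /1827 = 251.17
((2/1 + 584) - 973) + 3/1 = -384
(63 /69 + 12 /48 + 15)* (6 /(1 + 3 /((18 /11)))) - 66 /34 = 32.29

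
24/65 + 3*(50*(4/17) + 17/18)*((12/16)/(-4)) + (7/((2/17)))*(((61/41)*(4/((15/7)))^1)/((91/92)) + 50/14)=1621332197/4349280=372.78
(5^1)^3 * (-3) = -375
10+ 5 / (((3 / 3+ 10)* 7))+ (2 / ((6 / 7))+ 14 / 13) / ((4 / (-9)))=9577 / 4004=2.39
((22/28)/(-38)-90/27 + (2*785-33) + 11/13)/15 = 31837643/311220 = 102.30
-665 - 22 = -687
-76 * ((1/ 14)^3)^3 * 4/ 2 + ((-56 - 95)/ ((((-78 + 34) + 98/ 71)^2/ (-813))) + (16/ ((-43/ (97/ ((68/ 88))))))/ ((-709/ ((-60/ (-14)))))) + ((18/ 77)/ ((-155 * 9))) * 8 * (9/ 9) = 20855833981375722488658403/ 307311819712411872339520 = 67.87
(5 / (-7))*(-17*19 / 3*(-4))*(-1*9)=2768.57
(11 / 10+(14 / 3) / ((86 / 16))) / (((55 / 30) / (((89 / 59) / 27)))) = 225971 / 3767445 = 0.06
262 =262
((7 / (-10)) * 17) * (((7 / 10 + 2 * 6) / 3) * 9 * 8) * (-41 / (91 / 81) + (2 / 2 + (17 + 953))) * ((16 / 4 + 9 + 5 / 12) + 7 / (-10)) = -14008783768 / 325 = -43103950.06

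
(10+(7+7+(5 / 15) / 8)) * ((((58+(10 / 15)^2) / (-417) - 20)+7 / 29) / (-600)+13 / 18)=28462500071 / 1567252800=18.16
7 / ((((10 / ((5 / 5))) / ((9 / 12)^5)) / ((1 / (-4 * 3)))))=-567 / 40960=-0.01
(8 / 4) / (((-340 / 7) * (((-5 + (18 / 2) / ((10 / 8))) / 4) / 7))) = -98 / 187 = -0.52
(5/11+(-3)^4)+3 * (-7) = 665/11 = 60.45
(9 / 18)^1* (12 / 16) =3 / 8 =0.38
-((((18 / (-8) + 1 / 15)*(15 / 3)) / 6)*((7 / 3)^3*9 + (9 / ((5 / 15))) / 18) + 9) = 87157 / 432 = 201.75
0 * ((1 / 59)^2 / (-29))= 0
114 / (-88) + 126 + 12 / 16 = 125.45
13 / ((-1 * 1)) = -13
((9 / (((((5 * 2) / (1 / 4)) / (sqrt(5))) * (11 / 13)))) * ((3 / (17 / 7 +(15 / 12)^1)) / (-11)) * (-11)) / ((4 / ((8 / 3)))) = 819 * sqrt(5) / 5665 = 0.32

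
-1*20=-20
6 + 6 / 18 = 19 / 3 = 6.33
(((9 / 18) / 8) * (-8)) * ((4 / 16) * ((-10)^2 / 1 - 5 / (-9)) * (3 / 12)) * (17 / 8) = -15385 / 2304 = -6.68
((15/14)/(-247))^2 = 225/11957764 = 0.00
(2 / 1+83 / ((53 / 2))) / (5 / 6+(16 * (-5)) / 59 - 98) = -96288 / 1848481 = -0.05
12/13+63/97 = 1983/1261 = 1.57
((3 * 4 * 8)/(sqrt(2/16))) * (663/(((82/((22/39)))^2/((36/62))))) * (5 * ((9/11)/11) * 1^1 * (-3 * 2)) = -5287680 * sqrt(2)/677443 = -11.04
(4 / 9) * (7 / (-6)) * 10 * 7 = -36.30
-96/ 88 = -1.09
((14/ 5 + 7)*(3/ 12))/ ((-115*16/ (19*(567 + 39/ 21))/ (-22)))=2912833/ 9200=316.61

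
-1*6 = -6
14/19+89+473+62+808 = 27222/19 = 1432.74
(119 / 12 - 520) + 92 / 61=-372277 / 732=-508.58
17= 17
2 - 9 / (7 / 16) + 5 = -13.57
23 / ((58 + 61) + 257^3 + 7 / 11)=253 / 186721839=0.00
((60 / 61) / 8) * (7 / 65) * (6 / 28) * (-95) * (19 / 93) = -5415 / 98332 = -0.06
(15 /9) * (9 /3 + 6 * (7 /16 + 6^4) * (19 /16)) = 1971225 /128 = 15400.20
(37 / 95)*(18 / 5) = 666 / 475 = 1.40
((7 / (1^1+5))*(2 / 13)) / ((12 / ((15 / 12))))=35 / 1872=0.02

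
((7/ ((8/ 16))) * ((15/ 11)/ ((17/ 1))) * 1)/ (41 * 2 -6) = 105/ 7106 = 0.01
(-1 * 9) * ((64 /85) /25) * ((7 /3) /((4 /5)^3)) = -21 /17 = -1.24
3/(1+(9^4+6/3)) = 1/2188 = 0.00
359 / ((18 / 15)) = 1795 / 6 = 299.17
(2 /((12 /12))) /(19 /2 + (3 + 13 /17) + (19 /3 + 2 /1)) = 204 /2203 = 0.09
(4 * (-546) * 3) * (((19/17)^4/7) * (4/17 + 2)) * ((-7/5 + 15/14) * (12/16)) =39979094454/49694995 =804.49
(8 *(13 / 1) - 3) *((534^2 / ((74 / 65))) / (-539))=-46934.99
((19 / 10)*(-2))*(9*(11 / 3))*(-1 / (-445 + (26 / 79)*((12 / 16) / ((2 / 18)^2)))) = -99066 / 335755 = -0.30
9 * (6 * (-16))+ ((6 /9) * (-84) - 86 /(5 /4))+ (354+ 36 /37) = -117258 /185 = -633.83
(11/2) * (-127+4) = -1353/2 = -676.50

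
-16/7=-2.29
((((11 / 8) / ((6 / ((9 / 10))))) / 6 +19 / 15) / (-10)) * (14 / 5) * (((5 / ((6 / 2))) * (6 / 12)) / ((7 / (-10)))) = 1249 / 2880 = 0.43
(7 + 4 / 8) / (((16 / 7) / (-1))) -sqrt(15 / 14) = -105 / 32 -sqrt(210) / 14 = -4.32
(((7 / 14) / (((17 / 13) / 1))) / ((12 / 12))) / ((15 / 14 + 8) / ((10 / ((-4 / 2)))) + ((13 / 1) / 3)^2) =4095 / 181679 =0.02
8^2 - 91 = -27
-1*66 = -66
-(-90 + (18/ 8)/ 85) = 30591/ 340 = 89.97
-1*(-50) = 50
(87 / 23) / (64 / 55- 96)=-4785 / 119968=-0.04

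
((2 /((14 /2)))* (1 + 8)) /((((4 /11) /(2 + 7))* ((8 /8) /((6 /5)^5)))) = 158.36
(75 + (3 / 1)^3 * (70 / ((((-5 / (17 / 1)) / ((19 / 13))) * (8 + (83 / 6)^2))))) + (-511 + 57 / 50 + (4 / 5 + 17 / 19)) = -42569629407 / 88635950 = -480.27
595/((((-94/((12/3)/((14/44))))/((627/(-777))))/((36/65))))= 5627952/158249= 35.56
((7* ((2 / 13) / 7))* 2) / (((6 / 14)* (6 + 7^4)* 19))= 28 / 1783587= 0.00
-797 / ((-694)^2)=-797 / 481636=-0.00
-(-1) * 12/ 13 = 12/ 13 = 0.92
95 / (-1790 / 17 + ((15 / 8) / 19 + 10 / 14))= -0.91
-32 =-32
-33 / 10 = -3.30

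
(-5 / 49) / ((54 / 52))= -0.10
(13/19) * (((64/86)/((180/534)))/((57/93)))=573872/232845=2.46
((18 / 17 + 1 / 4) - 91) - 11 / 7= -43441 / 476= -91.26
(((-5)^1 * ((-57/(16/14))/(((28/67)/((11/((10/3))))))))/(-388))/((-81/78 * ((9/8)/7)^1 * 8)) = 1274273/335232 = 3.80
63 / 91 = 9 / 13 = 0.69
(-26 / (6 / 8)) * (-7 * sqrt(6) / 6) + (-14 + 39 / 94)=-1277 / 94 + 364 * sqrt(6) / 9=85.48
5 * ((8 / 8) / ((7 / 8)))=40 / 7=5.71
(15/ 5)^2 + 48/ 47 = 471/ 47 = 10.02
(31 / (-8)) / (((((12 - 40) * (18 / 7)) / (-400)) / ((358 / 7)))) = -138725 / 126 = -1100.99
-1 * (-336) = 336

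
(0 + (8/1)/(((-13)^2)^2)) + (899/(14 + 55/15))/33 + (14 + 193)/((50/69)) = 239111182979/832553150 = 287.20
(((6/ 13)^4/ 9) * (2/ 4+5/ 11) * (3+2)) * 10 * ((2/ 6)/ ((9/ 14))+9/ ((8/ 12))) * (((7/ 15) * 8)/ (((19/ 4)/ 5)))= 237395200/ 17907747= 13.26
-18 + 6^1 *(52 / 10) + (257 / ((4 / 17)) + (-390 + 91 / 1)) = 16129 / 20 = 806.45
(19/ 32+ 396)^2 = 161061481/ 1024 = 157286.60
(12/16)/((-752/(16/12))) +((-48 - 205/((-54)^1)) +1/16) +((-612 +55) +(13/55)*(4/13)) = -601.07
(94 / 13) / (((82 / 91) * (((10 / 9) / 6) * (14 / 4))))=2538 / 205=12.38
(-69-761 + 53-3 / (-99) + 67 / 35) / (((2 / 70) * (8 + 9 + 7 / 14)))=-1790378 / 1155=-1550.11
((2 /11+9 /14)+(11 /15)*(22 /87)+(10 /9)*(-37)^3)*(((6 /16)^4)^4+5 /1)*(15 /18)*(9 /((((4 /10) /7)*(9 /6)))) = -79591357941707365354059485 /3232458632545173504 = -24622544.94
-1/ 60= -0.02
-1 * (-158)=158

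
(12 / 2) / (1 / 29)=174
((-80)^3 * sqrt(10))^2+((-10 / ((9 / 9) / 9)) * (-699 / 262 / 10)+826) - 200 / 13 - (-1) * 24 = 8928624642924483 / 3406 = 2621440000858.63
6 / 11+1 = 17 / 11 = 1.55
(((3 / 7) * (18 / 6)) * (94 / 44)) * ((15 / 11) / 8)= 0.47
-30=-30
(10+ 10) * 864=17280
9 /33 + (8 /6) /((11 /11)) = 53 /33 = 1.61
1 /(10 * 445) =1 /4450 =0.00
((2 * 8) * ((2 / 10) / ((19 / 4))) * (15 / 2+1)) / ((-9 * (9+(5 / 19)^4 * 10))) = -3731296 / 53061255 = -0.07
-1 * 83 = -83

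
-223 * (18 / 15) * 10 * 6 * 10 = -160560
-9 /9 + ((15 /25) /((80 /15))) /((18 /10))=-15 /16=-0.94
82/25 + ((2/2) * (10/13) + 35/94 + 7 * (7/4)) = 16.67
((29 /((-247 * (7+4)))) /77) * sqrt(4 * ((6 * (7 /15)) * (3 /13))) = -58 * sqrt(2730) /13598585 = -0.00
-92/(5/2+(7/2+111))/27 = -92/3159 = -0.03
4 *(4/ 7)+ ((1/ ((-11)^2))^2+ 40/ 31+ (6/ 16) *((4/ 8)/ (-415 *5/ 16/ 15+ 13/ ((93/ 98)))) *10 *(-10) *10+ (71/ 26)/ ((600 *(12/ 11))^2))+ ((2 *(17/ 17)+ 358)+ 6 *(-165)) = -21364335490072737101287/ 32198000303589120000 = -663.53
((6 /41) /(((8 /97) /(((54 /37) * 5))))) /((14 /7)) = 39285 /6068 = 6.47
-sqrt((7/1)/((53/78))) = -sqrt(28938)/53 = -3.21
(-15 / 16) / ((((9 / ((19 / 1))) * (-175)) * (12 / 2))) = 19 / 10080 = 0.00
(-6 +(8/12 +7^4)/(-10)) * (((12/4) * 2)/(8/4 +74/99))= -146223/272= -537.58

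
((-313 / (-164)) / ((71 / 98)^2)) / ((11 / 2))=0.66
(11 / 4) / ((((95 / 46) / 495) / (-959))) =-24020073 / 38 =-632107.18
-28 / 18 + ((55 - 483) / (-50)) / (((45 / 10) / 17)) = 6926 / 225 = 30.78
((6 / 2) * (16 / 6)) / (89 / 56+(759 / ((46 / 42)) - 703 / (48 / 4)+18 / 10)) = 6720 / 535757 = 0.01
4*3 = 12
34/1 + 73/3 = 175/3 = 58.33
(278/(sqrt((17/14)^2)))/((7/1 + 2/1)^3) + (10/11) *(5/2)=352637/136323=2.59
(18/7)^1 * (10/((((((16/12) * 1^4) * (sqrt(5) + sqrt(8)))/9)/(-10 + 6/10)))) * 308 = -502524/(sqrt(5) + 2 * sqrt(2)) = -99224.90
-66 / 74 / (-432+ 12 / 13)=143 / 69116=0.00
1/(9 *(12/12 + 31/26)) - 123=-63073/513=-122.95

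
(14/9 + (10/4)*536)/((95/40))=564.87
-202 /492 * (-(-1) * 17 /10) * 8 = -3434 /615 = -5.58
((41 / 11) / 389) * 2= 82 / 4279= 0.02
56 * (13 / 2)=364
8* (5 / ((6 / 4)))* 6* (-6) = -960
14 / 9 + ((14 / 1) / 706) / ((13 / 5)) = 64561 / 41301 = 1.56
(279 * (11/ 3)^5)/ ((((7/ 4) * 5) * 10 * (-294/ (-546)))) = 129807106/ 33075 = 3924.63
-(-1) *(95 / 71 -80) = -5585 / 71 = -78.66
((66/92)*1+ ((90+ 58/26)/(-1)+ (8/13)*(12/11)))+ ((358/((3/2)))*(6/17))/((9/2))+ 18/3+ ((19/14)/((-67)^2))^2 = -131420694872557261/1987515784626372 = -66.12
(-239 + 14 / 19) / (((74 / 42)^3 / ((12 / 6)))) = -83849094 / 962407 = -87.12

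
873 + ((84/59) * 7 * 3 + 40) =942.90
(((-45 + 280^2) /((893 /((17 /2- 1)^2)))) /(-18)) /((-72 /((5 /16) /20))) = 1958875 /32919552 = 0.06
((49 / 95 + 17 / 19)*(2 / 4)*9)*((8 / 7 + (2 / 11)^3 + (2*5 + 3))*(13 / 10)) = 116.75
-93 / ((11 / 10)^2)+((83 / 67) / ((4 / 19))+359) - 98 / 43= 285.75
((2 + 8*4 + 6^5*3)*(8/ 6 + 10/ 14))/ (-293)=-1004566/ 6153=-163.26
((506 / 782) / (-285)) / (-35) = 11 / 169575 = 0.00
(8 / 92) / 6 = 0.01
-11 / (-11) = 1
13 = 13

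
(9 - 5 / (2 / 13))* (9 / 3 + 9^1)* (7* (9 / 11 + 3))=-82908 / 11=-7537.09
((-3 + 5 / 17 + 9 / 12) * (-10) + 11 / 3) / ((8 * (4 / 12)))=2369 / 272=8.71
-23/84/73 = -23/6132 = -0.00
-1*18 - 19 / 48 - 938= -45907 / 48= -956.40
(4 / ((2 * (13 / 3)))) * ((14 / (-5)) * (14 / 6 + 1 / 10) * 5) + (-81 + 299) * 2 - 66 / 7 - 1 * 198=96846 / 455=212.85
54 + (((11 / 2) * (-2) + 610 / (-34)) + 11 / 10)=26.16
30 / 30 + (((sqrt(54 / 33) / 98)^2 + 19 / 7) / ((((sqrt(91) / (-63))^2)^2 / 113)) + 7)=106304609975 / 182182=583507.76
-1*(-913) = 913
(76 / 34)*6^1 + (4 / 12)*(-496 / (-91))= 70676 / 4641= 15.23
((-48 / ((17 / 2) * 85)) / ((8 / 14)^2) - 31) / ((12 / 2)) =-45089 / 8670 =-5.20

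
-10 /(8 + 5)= -10 /13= -0.77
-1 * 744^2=-553536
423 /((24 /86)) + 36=6207 /4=1551.75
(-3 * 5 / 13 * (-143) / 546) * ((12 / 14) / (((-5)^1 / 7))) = -33 / 91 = -0.36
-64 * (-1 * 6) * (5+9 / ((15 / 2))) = 11904 / 5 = 2380.80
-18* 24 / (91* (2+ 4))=-72 / 91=-0.79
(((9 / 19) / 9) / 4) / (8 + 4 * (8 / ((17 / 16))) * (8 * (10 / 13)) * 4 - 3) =221 / 12535820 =0.00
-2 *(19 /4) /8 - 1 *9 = -163 /16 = -10.19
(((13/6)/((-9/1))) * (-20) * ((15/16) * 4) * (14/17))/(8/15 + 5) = 11375/4233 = 2.69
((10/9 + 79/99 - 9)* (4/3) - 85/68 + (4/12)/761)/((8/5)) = -5376245/803616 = -6.69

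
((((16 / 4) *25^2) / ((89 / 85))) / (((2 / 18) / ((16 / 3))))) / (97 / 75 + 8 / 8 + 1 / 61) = 46665000000 / 940463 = 49619.18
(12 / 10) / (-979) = -6 / 4895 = -0.00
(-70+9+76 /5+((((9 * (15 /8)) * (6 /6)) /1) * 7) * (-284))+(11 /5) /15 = -5038973 /150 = -33593.15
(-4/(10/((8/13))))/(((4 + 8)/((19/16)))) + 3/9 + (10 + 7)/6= 817/260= 3.14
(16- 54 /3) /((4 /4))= -2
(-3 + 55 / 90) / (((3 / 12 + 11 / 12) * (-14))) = 43 / 294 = 0.15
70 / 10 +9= 16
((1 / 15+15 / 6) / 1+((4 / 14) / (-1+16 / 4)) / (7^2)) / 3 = 26431 / 30870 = 0.86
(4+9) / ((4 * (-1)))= -13 / 4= -3.25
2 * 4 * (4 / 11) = 32 / 11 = 2.91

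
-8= -8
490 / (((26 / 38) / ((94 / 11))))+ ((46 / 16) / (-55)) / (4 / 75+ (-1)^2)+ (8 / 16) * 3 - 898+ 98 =480918759 / 90376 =5321.31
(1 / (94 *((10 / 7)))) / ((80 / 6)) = 21 / 37600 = 0.00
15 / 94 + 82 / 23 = 8053 / 2162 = 3.72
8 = 8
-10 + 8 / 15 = -9.47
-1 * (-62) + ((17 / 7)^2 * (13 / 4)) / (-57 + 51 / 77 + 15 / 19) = 140294299 / 2275476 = 61.65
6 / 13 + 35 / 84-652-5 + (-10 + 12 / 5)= -517703 / 780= -663.72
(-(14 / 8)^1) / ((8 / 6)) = -21 / 16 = -1.31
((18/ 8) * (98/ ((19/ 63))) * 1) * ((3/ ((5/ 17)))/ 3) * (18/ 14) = 3196.09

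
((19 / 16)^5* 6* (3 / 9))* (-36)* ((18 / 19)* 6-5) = -116.33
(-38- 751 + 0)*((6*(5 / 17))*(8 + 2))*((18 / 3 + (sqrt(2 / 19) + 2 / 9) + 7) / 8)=-46025 / 2- 59175*sqrt(38) / 646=-23577.17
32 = 32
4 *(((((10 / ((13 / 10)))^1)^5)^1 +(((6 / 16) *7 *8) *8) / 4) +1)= 40063862396 / 371293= 107903.63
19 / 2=9.50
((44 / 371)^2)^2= 3748096 / 18945044881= 0.00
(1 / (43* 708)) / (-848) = -1 / 25816512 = -0.00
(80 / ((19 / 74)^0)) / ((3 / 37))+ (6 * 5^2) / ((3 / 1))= 3110 / 3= 1036.67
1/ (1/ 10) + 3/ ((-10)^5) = 999997/ 100000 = 10.00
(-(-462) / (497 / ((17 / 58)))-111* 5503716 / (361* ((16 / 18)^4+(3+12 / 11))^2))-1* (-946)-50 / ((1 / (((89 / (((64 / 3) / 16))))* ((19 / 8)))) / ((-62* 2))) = 312539024969980463003449 / 344310280731810796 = 907724.93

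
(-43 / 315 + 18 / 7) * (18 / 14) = 767 / 245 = 3.13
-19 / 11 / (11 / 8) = -152 / 121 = -1.26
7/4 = 1.75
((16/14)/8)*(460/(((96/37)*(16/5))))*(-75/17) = -34.92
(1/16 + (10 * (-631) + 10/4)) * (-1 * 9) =56766.94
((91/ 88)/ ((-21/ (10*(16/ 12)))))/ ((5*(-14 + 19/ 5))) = 65/ 5049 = 0.01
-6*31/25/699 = -0.01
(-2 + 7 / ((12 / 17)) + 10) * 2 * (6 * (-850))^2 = 932025000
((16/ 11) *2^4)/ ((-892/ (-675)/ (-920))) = -39744000/ 2453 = -16202.20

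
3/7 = 0.43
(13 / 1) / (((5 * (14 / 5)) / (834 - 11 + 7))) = 5395 / 7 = 770.71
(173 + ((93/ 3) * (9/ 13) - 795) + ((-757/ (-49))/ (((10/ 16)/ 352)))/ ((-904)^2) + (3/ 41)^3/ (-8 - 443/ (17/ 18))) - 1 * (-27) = -573.53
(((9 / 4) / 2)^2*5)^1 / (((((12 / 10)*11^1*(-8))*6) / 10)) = -1125 / 11264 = -0.10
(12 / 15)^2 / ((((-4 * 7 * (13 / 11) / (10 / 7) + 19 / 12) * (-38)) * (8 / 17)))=2244 / 1353085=0.00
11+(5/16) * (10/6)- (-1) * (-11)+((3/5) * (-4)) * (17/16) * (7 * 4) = -17011/240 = -70.88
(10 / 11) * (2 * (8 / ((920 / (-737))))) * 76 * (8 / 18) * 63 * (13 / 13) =-570304 / 23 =-24795.83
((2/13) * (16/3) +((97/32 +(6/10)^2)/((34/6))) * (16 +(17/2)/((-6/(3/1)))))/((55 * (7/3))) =2379941/38896000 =0.06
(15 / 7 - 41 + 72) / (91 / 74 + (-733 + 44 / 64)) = -137344 / 3029607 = -0.05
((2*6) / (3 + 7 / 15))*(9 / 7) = 405 / 91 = 4.45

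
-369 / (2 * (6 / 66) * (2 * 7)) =-4059 / 28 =-144.96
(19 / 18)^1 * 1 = 19 / 18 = 1.06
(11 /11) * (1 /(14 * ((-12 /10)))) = -5 /84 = -0.06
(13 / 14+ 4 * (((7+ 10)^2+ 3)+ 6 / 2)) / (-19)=-16533 / 266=-62.15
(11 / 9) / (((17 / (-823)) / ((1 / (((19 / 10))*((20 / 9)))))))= -9053 / 646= -14.01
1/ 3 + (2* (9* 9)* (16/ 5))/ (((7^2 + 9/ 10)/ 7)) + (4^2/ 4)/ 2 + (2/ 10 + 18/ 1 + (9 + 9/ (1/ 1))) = 832742/ 7485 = 111.25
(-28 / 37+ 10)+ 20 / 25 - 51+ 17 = -4432 / 185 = -23.96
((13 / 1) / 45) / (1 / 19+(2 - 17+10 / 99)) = -2717 / 139630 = -0.02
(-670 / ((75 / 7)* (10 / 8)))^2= 2502.67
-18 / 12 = -3 / 2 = -1.50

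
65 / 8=8.12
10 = 10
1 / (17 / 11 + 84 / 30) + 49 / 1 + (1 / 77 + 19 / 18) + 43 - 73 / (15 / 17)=17499047 / 1656270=10.57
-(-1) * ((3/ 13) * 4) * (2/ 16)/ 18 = 1/ 156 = 0.01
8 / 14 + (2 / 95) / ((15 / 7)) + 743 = 7417223 / 9975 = 743.58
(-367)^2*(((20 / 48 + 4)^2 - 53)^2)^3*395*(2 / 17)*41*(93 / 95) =170219120357955410922235645988489 / 479983407464448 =354635426372657287.33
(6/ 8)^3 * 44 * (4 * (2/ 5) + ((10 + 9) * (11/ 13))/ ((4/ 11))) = 3537567/ 4160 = 850.38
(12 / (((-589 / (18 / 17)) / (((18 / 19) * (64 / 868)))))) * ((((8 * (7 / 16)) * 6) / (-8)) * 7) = 0.03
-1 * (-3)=3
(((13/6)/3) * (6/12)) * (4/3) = 13/27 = 0.48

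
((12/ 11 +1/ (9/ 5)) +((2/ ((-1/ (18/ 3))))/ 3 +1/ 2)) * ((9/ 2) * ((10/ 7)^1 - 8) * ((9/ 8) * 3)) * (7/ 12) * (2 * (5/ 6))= 126615/ 704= 179.85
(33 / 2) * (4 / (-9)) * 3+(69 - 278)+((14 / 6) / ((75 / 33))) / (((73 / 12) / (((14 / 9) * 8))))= -3759679 / 16425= -228.90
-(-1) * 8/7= 8/7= 1.14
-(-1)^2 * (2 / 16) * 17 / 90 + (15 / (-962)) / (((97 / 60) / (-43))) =13138831 / 33593040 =0.39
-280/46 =-140/23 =-6.09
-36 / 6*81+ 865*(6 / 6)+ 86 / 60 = 11413 / 30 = 380.43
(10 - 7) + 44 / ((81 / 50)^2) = 129683 / 6561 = 19.77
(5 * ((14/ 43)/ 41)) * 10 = 700/ 1763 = 0.40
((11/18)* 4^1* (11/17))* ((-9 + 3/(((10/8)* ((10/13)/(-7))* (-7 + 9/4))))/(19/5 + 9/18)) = -19844/12255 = -1.62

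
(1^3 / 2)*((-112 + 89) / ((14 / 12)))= -69 / 7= -9.86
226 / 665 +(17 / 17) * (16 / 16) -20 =-12409 / 665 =-18.66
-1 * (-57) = 57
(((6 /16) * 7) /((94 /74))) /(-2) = -777 /752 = -1.03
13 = 13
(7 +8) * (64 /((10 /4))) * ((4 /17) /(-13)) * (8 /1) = -12288 /221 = -55.60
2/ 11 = 0.18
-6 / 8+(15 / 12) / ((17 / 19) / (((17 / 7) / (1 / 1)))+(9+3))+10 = 879 / 94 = 9.35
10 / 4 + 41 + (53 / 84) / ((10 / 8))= 9241 / 210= 44.00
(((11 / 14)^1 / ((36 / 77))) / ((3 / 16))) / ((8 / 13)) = 1573 / 108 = 14.56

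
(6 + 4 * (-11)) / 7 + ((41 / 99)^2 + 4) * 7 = 1630927 / 68607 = 23.77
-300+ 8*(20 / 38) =-5620 / 19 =-295.79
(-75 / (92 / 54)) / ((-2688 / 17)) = 11475 / 41216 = 0.28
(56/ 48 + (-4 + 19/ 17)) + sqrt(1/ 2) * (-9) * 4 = -18 * sqrt(2) - 175/ 102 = -27.17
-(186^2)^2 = -1196883216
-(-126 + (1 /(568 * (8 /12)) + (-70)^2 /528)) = 4375489 /37488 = 116.72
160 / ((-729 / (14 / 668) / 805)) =-450800 / 121743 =-3.70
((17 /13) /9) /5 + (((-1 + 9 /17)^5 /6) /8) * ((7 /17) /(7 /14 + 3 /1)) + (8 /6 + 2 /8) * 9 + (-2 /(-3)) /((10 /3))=817801780409 /56481911460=14.48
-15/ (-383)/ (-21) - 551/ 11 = -1477286/ 29491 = -50.09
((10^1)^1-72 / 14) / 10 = 17 / 35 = 0.49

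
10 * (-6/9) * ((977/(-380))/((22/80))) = 39080/627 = 62.33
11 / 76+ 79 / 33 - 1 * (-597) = 1503643 / 2508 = 599.54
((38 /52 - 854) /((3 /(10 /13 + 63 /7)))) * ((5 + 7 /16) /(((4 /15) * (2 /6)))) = -3676830975 /21632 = -169971.85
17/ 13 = 1.31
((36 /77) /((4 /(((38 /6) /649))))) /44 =57 /2198812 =0.00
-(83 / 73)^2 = -6889 / 5329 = -1.29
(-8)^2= 64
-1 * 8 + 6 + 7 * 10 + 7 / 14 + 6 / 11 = 69.05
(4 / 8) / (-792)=-1 / 1584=-0.00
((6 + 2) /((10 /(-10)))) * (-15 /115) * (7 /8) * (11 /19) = 231 /437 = 0.53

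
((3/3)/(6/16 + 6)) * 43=344/51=6.75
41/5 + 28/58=1259/145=8.68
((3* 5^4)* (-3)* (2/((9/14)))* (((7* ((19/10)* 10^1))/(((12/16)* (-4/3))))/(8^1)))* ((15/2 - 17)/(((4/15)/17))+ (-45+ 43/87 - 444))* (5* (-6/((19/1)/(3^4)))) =9445165734375/232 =40711921268.86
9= 9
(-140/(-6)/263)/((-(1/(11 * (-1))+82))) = -770/710889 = -0.00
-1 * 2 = -2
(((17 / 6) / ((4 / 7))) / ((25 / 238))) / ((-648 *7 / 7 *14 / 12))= -2023 / 32400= -0.06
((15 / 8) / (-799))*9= -135 / 6392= -0.02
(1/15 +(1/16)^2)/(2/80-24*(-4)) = 271/368736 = 0.00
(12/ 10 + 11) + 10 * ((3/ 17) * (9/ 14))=13.33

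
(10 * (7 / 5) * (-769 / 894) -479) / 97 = -219496 / 43359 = -5.06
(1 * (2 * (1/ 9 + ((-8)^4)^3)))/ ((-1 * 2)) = -68719476736.11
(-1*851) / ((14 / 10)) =-4255 / 7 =-607.86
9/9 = 1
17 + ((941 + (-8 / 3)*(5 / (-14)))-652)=6446 / 21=306.95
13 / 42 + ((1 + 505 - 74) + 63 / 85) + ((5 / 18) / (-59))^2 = 290606127109 / 671067180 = 433.05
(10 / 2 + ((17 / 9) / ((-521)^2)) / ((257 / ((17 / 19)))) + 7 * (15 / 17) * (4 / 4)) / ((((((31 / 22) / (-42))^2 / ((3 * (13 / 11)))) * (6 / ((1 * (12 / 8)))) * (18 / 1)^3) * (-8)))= -0.19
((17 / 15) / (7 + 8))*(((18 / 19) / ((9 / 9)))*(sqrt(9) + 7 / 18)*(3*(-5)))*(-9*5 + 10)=7259 / 57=127.35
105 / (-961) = -105 / 961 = -0.11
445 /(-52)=-445 /52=-8.56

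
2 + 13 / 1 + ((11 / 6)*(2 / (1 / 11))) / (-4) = 59 / 12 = 4.92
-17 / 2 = -8.50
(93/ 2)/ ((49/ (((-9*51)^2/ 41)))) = 19593333/ 4018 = 4876.39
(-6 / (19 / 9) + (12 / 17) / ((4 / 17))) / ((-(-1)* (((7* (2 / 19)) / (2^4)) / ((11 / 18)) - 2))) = -132 / 1609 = -0.08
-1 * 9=-9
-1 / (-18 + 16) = 1 / 2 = 0.50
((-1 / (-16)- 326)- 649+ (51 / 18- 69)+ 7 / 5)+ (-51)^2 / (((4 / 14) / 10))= 21598871 / 240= 89995.30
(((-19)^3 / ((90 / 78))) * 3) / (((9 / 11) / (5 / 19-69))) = 67419638 / 45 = 1498214.18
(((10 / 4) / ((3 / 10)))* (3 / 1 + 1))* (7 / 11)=21.21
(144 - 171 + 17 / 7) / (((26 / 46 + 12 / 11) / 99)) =-4308084 / 2933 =-1468.83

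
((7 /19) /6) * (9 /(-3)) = -7 /38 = -0.18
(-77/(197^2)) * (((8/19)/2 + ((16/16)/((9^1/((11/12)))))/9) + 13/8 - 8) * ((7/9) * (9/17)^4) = 21617673/28981629784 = 0.00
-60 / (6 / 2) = -20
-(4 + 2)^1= -6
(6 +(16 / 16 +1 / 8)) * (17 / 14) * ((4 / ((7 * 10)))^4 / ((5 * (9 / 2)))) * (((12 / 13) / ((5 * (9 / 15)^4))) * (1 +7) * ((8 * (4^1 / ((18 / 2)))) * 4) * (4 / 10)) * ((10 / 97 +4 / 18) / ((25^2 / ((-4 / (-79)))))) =6011748352 / 858207777579140625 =0.00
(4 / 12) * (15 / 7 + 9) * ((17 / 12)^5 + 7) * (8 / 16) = 41101853 / 1741824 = 23.60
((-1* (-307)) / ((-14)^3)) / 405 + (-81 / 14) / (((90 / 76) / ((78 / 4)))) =-105877351 / 1111320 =-95.27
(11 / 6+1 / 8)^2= 3.84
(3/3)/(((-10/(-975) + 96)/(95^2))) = 94.00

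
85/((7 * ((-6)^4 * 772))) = 85/7003584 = 0.00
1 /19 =0.05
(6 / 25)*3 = 0.72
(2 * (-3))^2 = 36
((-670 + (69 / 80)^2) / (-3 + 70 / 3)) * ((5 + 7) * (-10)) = 38549151 / 9760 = 3949.71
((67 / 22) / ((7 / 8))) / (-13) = -268 / 1001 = -0.27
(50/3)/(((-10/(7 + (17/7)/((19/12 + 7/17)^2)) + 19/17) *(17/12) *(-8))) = 220606825/29461123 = 7.49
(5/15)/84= 0.00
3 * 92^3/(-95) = -2336064/95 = -24590.15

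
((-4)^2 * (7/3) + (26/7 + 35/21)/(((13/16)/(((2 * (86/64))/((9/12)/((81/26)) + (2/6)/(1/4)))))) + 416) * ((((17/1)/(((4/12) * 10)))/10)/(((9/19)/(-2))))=-102428867/102375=-1000.53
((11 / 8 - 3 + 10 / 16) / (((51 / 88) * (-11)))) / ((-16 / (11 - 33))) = 0.22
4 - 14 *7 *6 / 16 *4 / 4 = -131 / 4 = -32.75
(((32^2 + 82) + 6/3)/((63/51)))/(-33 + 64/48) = -28.32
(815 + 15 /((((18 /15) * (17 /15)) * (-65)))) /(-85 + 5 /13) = -72031 /7480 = -9.63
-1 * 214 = -214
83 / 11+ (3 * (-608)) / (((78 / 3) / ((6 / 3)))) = -18985 / 143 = -132.76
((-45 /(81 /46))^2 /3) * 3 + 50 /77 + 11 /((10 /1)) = 40842107 /62370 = 654.84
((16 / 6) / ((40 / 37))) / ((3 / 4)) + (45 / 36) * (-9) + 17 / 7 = -6971 / 1260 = -5.53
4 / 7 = 0.57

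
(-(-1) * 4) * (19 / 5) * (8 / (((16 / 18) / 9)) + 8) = 6764 / 5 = 1352.80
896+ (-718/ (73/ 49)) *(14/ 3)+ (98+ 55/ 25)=-1371901/ 1095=-1252.88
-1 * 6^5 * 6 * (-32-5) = 1726272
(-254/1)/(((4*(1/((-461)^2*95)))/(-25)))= 64101646625/2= 32050823312.50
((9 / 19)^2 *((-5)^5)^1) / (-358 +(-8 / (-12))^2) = 2278125 / 1161698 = 1.96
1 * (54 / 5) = 54 / 5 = 10.80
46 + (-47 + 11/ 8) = 3/ 8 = 0.38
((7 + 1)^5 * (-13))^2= 181462368256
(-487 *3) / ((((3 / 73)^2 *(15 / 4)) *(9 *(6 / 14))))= -72666244 / 1215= -59807.61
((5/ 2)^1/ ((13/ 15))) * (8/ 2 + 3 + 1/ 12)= 2125/ 104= 20.43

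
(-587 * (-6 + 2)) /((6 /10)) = 11740 /3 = 3913.33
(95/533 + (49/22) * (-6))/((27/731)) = -56510686/158301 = -356.98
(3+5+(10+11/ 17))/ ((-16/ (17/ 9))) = -317/ 144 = -2.20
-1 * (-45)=45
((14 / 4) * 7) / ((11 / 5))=11.14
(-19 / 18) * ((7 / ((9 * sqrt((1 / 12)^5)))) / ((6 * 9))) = -1064 * sqrt(3) / 243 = -7.58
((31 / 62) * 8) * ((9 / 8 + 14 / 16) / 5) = 8 / 5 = 1.60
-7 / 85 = -0.08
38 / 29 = 1.31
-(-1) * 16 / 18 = 8 / 9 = 0.89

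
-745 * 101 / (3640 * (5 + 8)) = -15049 / 9464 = -1.59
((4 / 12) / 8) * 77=3.21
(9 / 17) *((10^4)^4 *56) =5040000000000000000 / 17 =296470588235294117.65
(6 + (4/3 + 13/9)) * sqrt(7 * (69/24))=79 * sqrt(322)/36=39.38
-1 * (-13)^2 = -169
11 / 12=0.92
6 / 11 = 0.55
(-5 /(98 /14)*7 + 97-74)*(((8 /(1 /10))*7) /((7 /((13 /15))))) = 1248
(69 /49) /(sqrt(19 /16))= 276 * sqrt(19) /931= 1.29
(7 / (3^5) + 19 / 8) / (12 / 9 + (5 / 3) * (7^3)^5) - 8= -8.00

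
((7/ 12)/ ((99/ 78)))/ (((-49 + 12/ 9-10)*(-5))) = 91/ 57090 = 0.00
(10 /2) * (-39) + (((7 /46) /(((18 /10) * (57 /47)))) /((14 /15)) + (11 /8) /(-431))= -194.93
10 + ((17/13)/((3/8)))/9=3646/351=10.39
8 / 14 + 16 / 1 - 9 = 53 / 7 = 7.57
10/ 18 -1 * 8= -67/ 9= -7.44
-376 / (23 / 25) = -9400 / 23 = -408.70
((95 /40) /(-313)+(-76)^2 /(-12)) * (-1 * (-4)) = -3615833 /1878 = -1925.36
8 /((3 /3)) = 8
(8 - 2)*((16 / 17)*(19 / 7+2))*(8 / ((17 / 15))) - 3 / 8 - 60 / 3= 2711531 / 16184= 167.54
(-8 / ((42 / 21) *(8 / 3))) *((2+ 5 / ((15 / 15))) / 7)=-3 / 2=-1.50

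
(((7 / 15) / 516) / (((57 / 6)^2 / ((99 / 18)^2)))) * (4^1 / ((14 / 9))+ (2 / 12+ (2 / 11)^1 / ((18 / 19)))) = 44671 / 50294520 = 0.00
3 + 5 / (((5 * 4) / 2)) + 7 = 21 / 2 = 10.50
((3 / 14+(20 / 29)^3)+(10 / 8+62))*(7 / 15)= 29.77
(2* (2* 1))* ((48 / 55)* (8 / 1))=1536 / 55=27.93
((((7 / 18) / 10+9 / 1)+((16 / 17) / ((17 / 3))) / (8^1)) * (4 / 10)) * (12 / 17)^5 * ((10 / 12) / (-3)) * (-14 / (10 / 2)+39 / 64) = 3964432596 / 10258466825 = 0.39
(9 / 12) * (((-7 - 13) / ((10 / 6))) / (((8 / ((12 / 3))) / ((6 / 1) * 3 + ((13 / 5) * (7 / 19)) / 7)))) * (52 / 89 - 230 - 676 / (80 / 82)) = 12729091527 / 169100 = 75275.53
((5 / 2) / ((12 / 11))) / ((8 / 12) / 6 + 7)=165 / 512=0.32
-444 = -444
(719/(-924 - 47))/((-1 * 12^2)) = 719/139824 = 0.01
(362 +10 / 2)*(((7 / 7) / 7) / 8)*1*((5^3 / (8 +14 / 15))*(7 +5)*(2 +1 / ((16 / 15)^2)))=3167.99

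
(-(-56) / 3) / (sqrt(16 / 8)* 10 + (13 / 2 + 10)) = 1232 / 289-2240* sqrt(2) / 867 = 0.61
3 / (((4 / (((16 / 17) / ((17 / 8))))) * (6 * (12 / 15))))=20 / 289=0.07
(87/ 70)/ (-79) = -87/ 5530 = -0.02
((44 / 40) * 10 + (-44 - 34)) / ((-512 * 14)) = 67 / 7168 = 0.01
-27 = -27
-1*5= -5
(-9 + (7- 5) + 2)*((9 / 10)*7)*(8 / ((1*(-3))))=84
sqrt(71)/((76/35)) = 35 * sqrt(71)/76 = 3.88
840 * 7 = 5880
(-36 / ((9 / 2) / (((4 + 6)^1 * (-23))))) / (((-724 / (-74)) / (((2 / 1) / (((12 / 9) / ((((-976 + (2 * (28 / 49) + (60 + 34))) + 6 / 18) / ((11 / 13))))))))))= -371938060 / 1267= -293558.06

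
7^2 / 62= 49 / 62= 0.79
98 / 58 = 49 / 29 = 1.69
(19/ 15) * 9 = 57/ 5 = 11.40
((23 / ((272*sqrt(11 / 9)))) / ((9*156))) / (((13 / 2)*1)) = 23*sqrt(11) / 9101664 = 0.00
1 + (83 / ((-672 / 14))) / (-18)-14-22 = -30157 / 864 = -34.90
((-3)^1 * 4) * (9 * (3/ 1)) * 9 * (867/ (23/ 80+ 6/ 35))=-5508857.28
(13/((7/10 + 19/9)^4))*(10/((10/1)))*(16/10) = 1364688000/4097152081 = 0.33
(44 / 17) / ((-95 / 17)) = -44 / 95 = -0.46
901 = 901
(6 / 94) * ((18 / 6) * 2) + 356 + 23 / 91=1525331 / 4277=356.64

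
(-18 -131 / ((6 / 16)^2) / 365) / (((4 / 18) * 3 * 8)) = -33757 / 8760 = -3.85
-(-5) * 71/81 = 355/81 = 4.38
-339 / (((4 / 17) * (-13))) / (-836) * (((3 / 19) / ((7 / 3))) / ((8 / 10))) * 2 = -0.02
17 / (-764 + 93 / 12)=-68 / 3025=-0.02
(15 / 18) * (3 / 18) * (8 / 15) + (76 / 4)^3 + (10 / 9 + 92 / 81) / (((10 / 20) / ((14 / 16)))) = 1111807 / 162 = 6863.01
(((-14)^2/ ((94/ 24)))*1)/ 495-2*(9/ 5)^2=-247342/ 38775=-6.38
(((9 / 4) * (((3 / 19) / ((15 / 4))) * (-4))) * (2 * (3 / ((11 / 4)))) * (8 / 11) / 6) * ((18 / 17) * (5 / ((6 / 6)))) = -20736 / 39083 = -0.53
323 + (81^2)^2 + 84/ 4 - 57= 43047008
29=29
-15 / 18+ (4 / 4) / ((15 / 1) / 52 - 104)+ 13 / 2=91525 / 16179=5.66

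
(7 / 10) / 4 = 7 / 40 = 0.18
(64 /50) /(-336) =-2 /525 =-0.00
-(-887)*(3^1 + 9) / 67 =10644 / 67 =158.87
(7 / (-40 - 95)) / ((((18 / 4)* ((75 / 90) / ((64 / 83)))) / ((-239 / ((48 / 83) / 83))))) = 2221744 / 6075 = 365.72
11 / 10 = 1.10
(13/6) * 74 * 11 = 5291/3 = 1763.67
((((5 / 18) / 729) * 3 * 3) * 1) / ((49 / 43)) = 215 / 71442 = 0.00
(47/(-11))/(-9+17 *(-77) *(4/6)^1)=141/29095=0.00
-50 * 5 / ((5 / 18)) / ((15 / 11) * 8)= -165 / 2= -82.50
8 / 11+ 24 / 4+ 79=85.73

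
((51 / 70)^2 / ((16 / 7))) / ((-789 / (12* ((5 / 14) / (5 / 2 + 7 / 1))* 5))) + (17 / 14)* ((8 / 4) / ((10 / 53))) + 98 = 2171763147 / 19588240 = 110.87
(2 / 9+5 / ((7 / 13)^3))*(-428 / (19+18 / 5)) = -213039140 / 348831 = -610.72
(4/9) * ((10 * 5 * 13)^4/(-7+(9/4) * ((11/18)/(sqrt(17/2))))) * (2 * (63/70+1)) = -46179492223.47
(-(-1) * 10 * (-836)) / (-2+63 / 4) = -608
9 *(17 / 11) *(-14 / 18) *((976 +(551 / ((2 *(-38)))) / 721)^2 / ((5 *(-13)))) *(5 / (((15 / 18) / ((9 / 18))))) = 80813026242255 / 169913744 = 475612.06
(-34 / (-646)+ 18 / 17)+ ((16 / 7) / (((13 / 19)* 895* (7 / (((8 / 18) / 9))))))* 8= 16581516229 / 14915918745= 1.11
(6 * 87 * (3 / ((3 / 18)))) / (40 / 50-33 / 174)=908280 / 59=15394.58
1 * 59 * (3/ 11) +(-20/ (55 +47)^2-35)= -541063/ 28611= -18.91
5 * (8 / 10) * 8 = 32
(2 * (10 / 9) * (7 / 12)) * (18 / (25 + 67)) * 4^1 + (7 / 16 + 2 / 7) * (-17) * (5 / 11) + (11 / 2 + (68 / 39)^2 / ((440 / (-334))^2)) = 31737753071 / 11852240400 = 2.68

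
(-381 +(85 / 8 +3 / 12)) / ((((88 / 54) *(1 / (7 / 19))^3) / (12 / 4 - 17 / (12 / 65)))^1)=9771308883 / 9657472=1011.79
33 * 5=165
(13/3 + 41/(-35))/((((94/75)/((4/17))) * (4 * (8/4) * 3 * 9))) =415/151011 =0.00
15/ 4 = 3.75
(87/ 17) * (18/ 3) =522/ 17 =30.71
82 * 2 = 164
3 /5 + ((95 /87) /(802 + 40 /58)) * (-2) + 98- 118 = -3387424 /174585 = -19.40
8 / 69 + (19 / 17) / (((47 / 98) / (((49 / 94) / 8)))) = 5551103 / 20729256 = 0.27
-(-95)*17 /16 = 1615 /16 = 100.94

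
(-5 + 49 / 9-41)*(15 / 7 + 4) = -15695 / 63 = -249.13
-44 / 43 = -1.02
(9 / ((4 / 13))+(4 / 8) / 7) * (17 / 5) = 99.69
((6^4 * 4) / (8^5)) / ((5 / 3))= 243 / 2560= 0.09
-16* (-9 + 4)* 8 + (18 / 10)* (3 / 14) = 44827 / 70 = 640.39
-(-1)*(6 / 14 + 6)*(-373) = -16785 / 7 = -2397.86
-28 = -28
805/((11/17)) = 13685/11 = 1244.09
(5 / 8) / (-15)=-0.04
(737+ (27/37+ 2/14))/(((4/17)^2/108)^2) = 2807919203.95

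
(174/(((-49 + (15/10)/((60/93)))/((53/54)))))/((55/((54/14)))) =-36888/143759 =-0.26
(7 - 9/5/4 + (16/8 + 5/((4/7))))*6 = 519/5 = 103.80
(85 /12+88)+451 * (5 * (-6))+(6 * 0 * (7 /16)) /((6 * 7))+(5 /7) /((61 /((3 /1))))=-68840333 /5124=-13434.88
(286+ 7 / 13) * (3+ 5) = 29800 / 13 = 2292.31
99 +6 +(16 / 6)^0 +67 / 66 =7063 / 66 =107.02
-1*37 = -37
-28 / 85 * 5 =-28 / 17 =-1.65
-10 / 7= -1.43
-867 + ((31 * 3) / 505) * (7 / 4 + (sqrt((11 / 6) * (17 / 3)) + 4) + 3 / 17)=-29735301 / 34340 + 31 * sqrt(374) / 1010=-865.32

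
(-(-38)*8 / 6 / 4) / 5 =2.53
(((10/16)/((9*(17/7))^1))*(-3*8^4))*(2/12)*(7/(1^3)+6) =-761.31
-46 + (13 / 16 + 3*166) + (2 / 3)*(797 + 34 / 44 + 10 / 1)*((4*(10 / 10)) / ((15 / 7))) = 11547683 / 7920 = 1458.04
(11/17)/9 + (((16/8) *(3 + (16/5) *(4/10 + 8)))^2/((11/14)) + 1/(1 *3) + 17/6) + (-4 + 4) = 9568855349/2103750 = 4548.48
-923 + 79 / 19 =-17458 / 19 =-918.84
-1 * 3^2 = -9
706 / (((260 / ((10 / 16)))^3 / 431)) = 0.00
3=3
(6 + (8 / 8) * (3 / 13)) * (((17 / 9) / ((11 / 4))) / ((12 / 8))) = 408 / 143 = 2.85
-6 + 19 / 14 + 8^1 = 47 / 14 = 3.36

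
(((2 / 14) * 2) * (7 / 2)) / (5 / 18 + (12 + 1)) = 18 / 239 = 0.08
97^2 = 9409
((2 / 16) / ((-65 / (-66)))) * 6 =99 / 130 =0.76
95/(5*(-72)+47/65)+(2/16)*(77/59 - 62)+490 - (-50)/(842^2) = 941954547977127/1953659482456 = 482.15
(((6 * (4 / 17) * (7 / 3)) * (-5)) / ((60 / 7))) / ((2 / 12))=-196 / 17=-11.53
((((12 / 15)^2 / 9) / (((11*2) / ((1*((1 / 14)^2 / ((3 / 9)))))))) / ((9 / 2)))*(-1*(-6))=8 / 121275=0.00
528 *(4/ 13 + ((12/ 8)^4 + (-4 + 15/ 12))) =17985/ 13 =1383.46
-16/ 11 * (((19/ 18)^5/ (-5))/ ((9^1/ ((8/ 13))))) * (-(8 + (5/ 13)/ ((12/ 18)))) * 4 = -4417360616/ 4939744095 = -0.89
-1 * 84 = -84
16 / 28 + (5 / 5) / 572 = 2295 / 4004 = 0.57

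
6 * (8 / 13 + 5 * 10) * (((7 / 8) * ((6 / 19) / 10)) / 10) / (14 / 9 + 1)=186543 / 568100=0.33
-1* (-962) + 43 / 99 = 95281 / 99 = 962.43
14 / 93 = 0.15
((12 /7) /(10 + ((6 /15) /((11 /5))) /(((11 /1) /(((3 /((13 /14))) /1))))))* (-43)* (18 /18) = -405834 /55349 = -7.33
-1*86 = -86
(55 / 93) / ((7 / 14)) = 110 / 93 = 1.18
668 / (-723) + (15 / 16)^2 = -8333 / 185088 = -0.05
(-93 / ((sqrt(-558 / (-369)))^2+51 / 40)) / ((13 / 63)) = -1372680 / 8489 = -161.70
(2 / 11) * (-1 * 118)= -236 / 11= -21.45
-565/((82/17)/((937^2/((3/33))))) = -92761814695/82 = -1131241642.62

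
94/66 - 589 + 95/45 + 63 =-51724/99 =-522.46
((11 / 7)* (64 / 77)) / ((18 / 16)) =512 / 441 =1.16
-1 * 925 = -925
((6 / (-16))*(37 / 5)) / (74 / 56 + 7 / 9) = -1.32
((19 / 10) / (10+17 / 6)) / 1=57 / 385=0.15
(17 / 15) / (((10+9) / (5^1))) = 17 / 57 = 0.30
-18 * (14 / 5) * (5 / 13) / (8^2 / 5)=-315 / 208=-1.51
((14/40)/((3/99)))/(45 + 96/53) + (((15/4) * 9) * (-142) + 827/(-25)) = -399055061/82700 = -4825.33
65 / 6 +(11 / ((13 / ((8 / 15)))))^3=162018569 / 14829750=10.93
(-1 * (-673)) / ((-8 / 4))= -336.50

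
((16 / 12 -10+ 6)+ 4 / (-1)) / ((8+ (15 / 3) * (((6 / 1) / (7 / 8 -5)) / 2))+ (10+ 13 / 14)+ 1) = -3080 / 7527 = -0.41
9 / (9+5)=9 / 14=0.64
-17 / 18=-0.94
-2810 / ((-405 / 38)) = 21356 / 81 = 263.65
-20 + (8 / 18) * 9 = -16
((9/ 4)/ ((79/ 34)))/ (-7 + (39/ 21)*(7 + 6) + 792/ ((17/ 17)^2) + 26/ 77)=11781/ 9848140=0.00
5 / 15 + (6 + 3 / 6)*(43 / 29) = 1735 / 174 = 9.97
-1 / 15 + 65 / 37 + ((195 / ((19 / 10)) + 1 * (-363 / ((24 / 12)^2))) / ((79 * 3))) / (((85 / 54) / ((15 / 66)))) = 1057648109 / 623125140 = 1.70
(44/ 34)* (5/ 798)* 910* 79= 564850/ 969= 582.92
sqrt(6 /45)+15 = sqrt(30) /15+15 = 15.37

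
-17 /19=-0.89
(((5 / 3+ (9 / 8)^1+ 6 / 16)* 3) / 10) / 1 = 19 / 20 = 0.95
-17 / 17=-1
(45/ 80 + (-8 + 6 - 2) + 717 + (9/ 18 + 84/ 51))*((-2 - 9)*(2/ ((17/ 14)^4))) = -10283017206/ 1419857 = -7242.29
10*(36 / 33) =120 / 11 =10.91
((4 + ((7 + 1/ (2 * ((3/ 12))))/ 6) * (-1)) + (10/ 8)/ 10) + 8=10.62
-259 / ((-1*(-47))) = -259 / 47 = -5.51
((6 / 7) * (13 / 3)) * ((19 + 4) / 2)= 299 / 7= 42.71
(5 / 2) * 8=20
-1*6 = -6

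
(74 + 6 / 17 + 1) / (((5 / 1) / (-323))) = -4867.80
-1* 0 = 0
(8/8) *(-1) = -1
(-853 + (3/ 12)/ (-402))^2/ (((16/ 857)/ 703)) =1133461912927484375/ 41370624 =27397747564.25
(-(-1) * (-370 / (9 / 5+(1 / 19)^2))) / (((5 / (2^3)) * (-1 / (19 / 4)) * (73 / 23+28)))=58370090 / 1166559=50.04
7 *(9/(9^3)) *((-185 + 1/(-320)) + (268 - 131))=-107527/25920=-4.15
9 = 9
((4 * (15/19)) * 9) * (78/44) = 10530/209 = 50.38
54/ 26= 27/ 13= 2.08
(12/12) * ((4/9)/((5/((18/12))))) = 2/15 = 0.13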